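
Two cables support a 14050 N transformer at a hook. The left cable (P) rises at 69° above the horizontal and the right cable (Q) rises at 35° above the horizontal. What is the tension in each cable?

ΣF_x = 0: −T_P·cos69° + T_Q·cos35° = 0 → T_Q = 0.437486·T_P.
ΣF_y = 0: T_P·sin69° + T_Q·sin35° = 14050.
Substitute: T_P·(0.93358 + 0.437486·0.573576) = 14050 → T_P = 11861.4 ≈ 11860 N.
Then T_Q = 0.437486 × 11861.4 = 5189 N.

T_P = 11860 N, T_Q = 5189 N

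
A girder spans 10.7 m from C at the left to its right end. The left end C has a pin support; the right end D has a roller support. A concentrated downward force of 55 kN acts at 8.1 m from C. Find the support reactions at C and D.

C_x = 0, C_y = 13.36 kN, D_y = 41.64 kN

Taking moments about C: D_y·10.7 − 55·8.1 = 0 → D_y = 445.5/10.7 = 41.6355 ≈ 41.64 kN.
ΣF_y = 0: C_y + 41.6355 − 55 = 0 → C_y = 13.36 kN.
ΣF_x = 0: no horizontal applied forces, so C_x = 0.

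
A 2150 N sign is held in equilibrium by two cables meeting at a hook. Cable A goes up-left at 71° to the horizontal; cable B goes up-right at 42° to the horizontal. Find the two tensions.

T_A = 1736 N, T_B = 760.4 N

ΣF_x = 0: −T_A·cos71° + T_B·cos42° = 0 → T_B = 0.438095·T_A.
ΣF_y = 0: T_A·sin71° + T_B·sin42° = 2150.
Substitute: T_A·(0.945519 + 0.438095·0.669131) = 2150 → T_A = 1735.74 ≈ 1736 N.
Then T_B = 0.438095 × 1735.74 = 760.4 N.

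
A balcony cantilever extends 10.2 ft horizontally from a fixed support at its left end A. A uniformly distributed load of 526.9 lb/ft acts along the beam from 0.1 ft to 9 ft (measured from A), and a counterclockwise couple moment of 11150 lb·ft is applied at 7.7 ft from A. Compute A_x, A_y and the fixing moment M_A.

A_x = 0, A_y = 4689 lb, M_A = 10190 lb·ft

Resultant of the distributed load: 526.9 × 8.9 = 4689.41 lb at 4.55 ft from A.
ΣF_x = 0: A_x = 0.
ΣF_y = 0: A_y − 526.9·8.9 = 0 → A_y = 4689 lb.
ΣM about A: M_A − (526.9·8.9)·4.55 + 11150 = 0 → M_A = 10190 lb·ft.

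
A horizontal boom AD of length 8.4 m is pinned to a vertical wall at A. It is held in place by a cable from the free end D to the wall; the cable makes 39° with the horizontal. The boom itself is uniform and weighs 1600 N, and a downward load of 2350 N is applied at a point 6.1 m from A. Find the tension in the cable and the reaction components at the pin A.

ΣM about A: T·sin39°·8.4 − 1600·4.2 − 2350·6.1 = 0 → T = 21055/(8.4·0.62932) = 3982.95 ≈ 3983 N.
ΣF_x = 0: A_x − T·cos39° = 0 → A_x = 3982.95 × 0.777146 = 3095 N.
ΣF_y = 0: A_y + T·sin39° − 1600 − 2350 = 0 → A_y = 3950 − 3982.95 × 0.62932 = 1443 N.

T = 3983 N, A_x = 3095 N, A_y = 1443 N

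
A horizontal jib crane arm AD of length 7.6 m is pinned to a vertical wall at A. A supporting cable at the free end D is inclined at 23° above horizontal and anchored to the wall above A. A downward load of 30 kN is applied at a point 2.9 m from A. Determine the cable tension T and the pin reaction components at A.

ΣM about A: T·sin23°·7.6 − 30·2.9 = 0 → T = 87/(7.6·0.390731) = 29.2973 ≈ 29.30 kN.
ΣF_x = 0: A_x − T·cos23° = 0 → A_x = 29.2973 × 0.920505 = 26.97 kN.
ΣF_y = 0: A_y + T·sin23° − 30 = 0 → A_y = 30 − 29.2973 × 0.390731 = 18.55 kN.

T = 29.30 kN, A_x = 26.97 kN, A_y = 18.55 kN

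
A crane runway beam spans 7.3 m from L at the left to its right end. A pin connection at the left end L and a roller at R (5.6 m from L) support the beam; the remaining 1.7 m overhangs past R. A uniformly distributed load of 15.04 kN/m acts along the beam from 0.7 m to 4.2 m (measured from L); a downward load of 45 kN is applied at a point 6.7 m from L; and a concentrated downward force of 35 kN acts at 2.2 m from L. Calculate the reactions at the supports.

Resultant of the distributed load: 15.04 × 3.5 = 52.64 kN at 2.45 m from L.
ΣM about L: R_y·5.6 − (15.04·3.5)·2.45 − 45·6.7 − 35·2.2 = 0 → R_y = 507.468/5.6 = 90.6193 ≈ 90.62 kN.
ΣF_y = 0: L_y + 90.6193 − 15.04·3.5 − 45 − 35 = 0 → L_y = 42.02 kN.
ΣF_x = 0: no horizontal applied forces, so L_x = 0.

L_x = 0, L_y = 42.02 kN, R_y = 90.62 kN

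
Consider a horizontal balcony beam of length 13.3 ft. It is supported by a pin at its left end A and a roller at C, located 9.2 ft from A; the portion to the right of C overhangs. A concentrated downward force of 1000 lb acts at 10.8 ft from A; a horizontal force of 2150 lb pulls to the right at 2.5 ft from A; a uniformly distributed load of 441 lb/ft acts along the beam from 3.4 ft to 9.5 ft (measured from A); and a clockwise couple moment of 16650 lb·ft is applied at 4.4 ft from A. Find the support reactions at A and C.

A_x = -2150 lb, A_y = -1180 lb, C_y = 4870 lb

Resultant of the distributed load: 441 × 6.1 = 2690.1 lb at 6.45 ft from A.
ΣM about A: C_y·9.2 − 1000·10.8 − (441·6.1)·6.45 − 16650 = 0 → C_y = 44801.145/9.2 = 4869.69 ≈ 4870 lb.
ΣF_y = 0: A_y + 4869.69 − 1000 − 441·6.1 = 0 → A_y = -1180 lb.
ΣF_x = 0: A_x + 2150 = 0 → A_x = -2150 lb.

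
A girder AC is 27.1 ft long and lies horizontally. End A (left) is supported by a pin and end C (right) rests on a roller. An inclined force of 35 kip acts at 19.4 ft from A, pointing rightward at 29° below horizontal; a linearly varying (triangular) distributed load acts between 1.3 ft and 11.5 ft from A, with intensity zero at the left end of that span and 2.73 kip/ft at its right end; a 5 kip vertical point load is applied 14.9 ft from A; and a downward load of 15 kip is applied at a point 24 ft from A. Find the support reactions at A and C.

Resultant of the triangular load: ½ × 2.73 × 10.2 = 13.923 kip, acting at 8.1 ft from A (one-third of the span from the peak).
Moments about A: C_y·27.1 − 35·sin29°·19.4 − (½·2.73·10.2)·8.1 − 5·14.9 − 15·24 = 0 → C_y = 876.462/27.1 = 32.3418 ≈ 32.34 kip.
ΣF_y = 0: A_y + 32.3418 − 35·sin29° − ½·2.73·10.2 − 5 − 15 = 0 → A_y = 18.55 kip.
ΣF_x = 0: A_x + 35·cos29° = 0 → A_x = -30.61 kip.

A_x = -30.61 kip, A_y = 18.55 kip, C_y = 32.34 kip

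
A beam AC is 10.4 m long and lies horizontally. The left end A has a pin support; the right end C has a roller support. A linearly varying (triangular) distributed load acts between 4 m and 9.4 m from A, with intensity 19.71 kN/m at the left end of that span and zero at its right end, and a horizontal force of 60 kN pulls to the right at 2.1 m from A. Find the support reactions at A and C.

A_x = -60.00 kN, A_y = 23.54 kN, C_y = 29.68 kN

Resultant of the triangular load: ½ × 19.71 × 5.4 = 53.217 kN, acting at 5.8 m from A (one-third of the span from the peak).
Moments about A: C_y·10.4 − (½·19.71·5.4)·5.8 = 0 → C_y = 308.6586/10.4 = 29.6787 ≈ 29.68 kN.
ΣF_y = 0: A_y + 29.6787 − ½·19.71·5.4 = 0 → A_y = 23.54 kN.
ΣF_x = 0: A_x + 60 = 0 → A_x = -60.00 kN.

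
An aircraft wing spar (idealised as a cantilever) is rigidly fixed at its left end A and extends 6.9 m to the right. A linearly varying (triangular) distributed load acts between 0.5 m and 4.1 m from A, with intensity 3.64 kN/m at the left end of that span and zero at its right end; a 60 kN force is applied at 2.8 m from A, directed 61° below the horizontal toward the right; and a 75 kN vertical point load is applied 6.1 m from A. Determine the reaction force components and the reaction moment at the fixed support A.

Resultant of the triangular load: ½ × 3.64 × 3.6 = 6.552 kN, acting at 1.7 m from A (one-third of the span from the peak).
ΣF_x = 0: A_x + 60·cos61° = 0 → A_x = -29.09 kN.
ΣF_y = 0: A_y − ½·3.64·3.6 − 60·sin61° − 75 = 0 → A_y = 134.0 kN.
ΣM about A: M_A − (½·3.64·3.6)·1.7 − 60·sin61°·2.8 − 75·6.1 = 0 → M_A = 615.6 kN·m.

A_x = -29.09 kN, A_y = 134.0 kN, M_A = 615.6 kN·m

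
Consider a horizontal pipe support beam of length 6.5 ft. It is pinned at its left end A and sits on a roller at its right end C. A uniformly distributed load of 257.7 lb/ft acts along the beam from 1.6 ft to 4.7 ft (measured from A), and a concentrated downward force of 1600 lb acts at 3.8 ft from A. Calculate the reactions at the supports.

Resultant of the distributed load: 257.7 × 3.1 = 798.87 lb at 3.15 ft from A.
ΣM about A: C_y·6.5 − (257.7·3.1)·3.15 − 1600·3.8 = 0 → C_y = 8596.4405/6.5 = 1322.53 ≈ 1323 lb.
ΣF_y = 0: A_y + 1322.53 − 257.7·3.1 − 1600 = 0 → A_y = 1076 lb.
ΣF_x = 0: no horizontal applied forces, so A_x = 0.

A_x = 0, A_y = 1076 lb, C_y = 1323 lb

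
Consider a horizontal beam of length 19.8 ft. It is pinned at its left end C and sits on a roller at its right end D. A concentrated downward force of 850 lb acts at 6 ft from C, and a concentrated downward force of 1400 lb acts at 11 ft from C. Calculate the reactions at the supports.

C_x = 0, C_y = 1215 lb, D_y = 1035 lb

Moments about C: D_y·19.8 − 850·6 − 1400·11 = 0 → D_y = 20500/19.8 = 1035.35 ≈ 1035 lb.
ΣF_y = 0: C_y + 1035.35 − 850 − 1400 = 0 → C_y = 1215 lb.
ΣF_x = 0: no horizontal applied forces, so C_x = 0.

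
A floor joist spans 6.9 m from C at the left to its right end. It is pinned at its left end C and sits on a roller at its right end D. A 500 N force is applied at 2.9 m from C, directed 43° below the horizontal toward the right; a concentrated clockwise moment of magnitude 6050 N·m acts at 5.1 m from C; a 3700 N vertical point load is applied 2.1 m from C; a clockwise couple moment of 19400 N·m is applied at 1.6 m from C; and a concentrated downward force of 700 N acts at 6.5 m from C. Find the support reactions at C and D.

ΣM about C: D_y·6.9 − 500·sin43°·2.9 − 6050 − 3700·2.1 − 19400 − 700·6.5 = 0 → D_y = 38758.9/6.9 = 5617.23 ≈ 5617 N.
ΣF_y = 0: C_y + 5617.23 − 500·sin43° − 3700 − 700 = 0 → C_y = -876.2 N.
ΣF_x = 0: C_x + 500·cos43° = 0 → C_x = -365.7 N.

C_x = -365.7 N, C_y = -876.2 N, D_y = 5617 N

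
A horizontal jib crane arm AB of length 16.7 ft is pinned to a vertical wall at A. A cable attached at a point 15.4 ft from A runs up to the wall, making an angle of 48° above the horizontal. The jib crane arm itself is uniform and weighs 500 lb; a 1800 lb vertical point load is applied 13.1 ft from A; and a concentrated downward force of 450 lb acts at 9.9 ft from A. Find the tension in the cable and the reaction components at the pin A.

ΣM about A: T·sin48°·15.4 − 500·8.35 − 1800·13.1 − 450·9.9 = 0 → T = 32210/(15.4·0.743145) = 2814.47 ≈ 2814 lb.
ΣF_x = 0: A_x − T·cos48° = 0 → A_x = 2814.47 × 0.669131 = 1883 lb.
ΣF_y = 0: A_y + T·sin48° − 500 − 1800 − 450 = 0 → A_y = 2750 − 2814.47 × 0.743145 = 658.4 lb.

T = 2814 lb, A_x = 1883 lb, A_y = 658.4 lb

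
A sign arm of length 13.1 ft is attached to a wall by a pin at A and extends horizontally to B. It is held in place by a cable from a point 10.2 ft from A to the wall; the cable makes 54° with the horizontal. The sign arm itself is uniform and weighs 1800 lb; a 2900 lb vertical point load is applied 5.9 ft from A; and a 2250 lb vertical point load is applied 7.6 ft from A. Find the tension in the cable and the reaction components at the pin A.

T = 5574 lb, A_x = 3277 lb, A_y = 2440 lb

ΣM about A: T·sin54°·10.2 − 1800·6.55 − 2900·5.9 − 2250·7.6 = 0 → T = 46000/(10.2·0.809017) = 5574.42 ≈ 5574 lb.
ΣF_x = 0: A_x − T·cos54° = 0 → A_x = 5574.42 × 0.587785 = 3277 lb.
ΣF_y = 0: A_y + T·sin54° − 1800 − 2900 − 2250 = 0 → A_y = 6950 − 5574.42 × 0.809017 = 2440 lb.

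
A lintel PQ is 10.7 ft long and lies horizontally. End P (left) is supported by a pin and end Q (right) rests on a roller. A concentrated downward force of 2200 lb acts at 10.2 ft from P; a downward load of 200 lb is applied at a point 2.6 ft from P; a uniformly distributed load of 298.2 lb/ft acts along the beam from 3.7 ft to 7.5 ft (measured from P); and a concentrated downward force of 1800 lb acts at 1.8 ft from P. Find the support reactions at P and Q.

Resultant of the distributed load: 298.2 × 3.8 = 1133.16 lb at 5.6 ft from P.
ΣM about P: Q_y·10.7 − 2200·10.2 − 200·2.6 − (298.2·3.8)·5.6 − 1800·1.8 = 0 → Q_y = 32545.696/10.7 = 3041.65 ≈ 3042 lb.
ΣF_y = 0: P_y + 3041.65 − 2200 − 200 − 298.2·3.8 − 1800 = 0 → P_y = 2292 lb.
ΣF_x = 0: no horizontal applied forces, so P_x = 0.

P_x = 0, P_y = 2292 lb, Q_y = 3042 lb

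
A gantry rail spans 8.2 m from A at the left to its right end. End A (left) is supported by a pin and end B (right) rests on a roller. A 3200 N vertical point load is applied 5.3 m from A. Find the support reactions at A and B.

Moments about A: B_y·8.2 − 3200·5.3 = 0 → B_y = 16960/8.2 = 2068.29 ≈ 2068 N.
ΣF_y = 0: A_y + 2068.29 − 3200 = 0 → A_y = 1132 N.
ΣF_x = 0: no horizontal applied forces, so A_x = 0.

A_x = 0, A_y = 1132 N, B_y = 2068 N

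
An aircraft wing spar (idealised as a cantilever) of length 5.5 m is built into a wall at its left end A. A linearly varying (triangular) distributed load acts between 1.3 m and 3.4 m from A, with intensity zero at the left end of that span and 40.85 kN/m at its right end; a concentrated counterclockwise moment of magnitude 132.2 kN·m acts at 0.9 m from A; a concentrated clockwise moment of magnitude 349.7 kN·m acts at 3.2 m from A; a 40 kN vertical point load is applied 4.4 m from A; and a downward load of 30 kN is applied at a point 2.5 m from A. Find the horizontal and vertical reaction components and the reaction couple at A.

Resultant of the triangular load: ½ × 40.85 × 2.1 = 42.8925 kN, acting at 2.7 m from A (one-third of the span from the peak).
ΣF_x = 0: A_x = 0.
ΣF_y = 0: A_y − ½·40.85·2.1 − 40 − 30 = 0 → A_y = 112.9 kN.
ΣM about A: M_A − (½·40.85·2.1)·2.7 + 132.2 − 349.7 − 40·4.4 − 30·2.5 = 0 → M_A = 584.3 kN·m.

A_x = 0, A_y = 112.9 kN, M_A = 584.3 kN·m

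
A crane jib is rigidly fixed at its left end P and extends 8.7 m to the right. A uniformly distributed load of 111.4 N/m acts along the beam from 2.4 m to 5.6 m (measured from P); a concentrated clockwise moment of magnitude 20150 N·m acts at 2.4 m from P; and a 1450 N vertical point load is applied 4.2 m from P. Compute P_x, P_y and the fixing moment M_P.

P_x = 0, P_y = 1806 N, M_P = 27670 N·m

Resultant of the distributed load: 111.4 × 3.2 = 356.48 N at 4 m from P.
ΣF_x = 0: P_x = 0.
ΣF_y = 0: P_y − 111.4·3.2 − 1450 = 0 → P_y = 1806 N.
ΣM about P: M_P − (111.4·3.2)·4 − 20150 − 1450·4.2 = 0 → M_P = 27670 N·m.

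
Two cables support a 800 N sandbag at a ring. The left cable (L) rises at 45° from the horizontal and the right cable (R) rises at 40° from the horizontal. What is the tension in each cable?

ΣF_x = 0: −T_L·cos45° + T_R·cos40° = 0 → T_R = 0.923062·T_L.
ΣF_y = 0: T_L·sin45° + T_R·sin40° = 800.
Substitute: T_L·(0.707107 + 0.923062·0.642788) = 800 → T_L = 615.176 ≈ 615.2 N.
Then T_R = 0.923062 × 615.176 = 567.8 N.

T_L = 615.2 N, T_R = 567.8 N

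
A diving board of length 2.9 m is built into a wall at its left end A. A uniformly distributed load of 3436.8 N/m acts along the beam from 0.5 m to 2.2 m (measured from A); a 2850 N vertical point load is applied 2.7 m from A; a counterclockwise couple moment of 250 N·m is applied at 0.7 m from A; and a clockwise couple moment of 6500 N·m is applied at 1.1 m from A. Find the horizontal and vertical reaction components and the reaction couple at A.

A_x = 0, A_y = 8693 N, M_A = 21830 N·m

Resultant of the distributed load: 3436.8 × 1.7 = 5842.56 N at 1.35 m from A.
ΣF_x = 0: A_x = 0.
ΣF_y = 0: A_y − 3436.8·1.7 − 2850 = 0 → A_y = 8693 N.
ΣM about A: M_A − (3436.8·1.7)·1.35 − 2850·2.7 + 250 − 6500 = 0 → M_A = 21830 N·m.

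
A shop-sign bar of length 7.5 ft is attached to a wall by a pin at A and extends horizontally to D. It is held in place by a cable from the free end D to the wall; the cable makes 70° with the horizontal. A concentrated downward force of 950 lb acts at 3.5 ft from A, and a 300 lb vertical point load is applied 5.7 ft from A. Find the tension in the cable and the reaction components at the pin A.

ΣM about A: T·sin70°·7.5 − 950·3.5 − 300·5.7 = 0 → T = 5035/(7.5·0.939693) = 714.418 ≈ 714.4 lb.
ΣF_x = 0: A_x − T·cos70° = 0 → A_x = 714.418 × 0.34202 = 244.3 lb.
ΣF_y = 0: A_y + T·sin70° − 950 − 300 = 0 → A_y = 1250 − 714.418 × 0.939693 = 578.7 lb.

T = 714.4 lb, A_x = 244.3 lb, A_y = 578.7 lb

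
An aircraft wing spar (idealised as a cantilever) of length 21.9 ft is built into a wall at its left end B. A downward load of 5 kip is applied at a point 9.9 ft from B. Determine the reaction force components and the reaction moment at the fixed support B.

B_x = 0, B_y = 5.000 kip, M_B = 49.50 kip·ft

ΣF_x = 0: B_x = 0.
ΣF_y = 0: B_y − 5 = 0 → B_y = 5.000 kip.
ΣM about B: M_B − 5·9.9 = 0 → M_B = 49.50 kip·ft.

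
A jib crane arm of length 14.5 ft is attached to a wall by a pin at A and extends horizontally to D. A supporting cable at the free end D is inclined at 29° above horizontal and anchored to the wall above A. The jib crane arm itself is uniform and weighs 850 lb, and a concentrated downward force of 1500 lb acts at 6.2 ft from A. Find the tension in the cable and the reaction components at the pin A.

T = 2200 lb, A_x = 1924 lb, A_y = 1284 lb

ΣM about A: T·sin29°·14.5 − 850·7.25 − 1500·6.2 = 0 → T = 15462.5/(14.5·0.48481) = 2199.58 ≈ 2200 lb.
ΣF_x = 0: A_x − T·cos29° = 0 → A_x = 2199.58 × 0.87462 = 1924 lb.
ΣF_y = 0: A_y + T·sin29° − 850 − 1500 = 0 → A_y = 2350 − 2199.58 × 0.48481 = 1284 lb.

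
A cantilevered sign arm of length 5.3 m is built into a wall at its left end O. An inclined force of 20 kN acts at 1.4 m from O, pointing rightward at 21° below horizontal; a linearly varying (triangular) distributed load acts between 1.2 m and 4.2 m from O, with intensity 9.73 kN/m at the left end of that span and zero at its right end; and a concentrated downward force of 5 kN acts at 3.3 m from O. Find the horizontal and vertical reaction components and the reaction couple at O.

Resultant of the triangular load: ½ × 9.73 × 3 = 14.595 kN, acting at 2.2 m from O (one-third of the span from the peak).
ΣF_x = 0: O_x + 20·cos21° = 0 → O_x = -18.67 kN.
ΣF_y = 0: O_y − 20·sin21° − ½·9.73·3 − 5 = 0 → O_y = 26.76 kN.
ΣM about O: M_O − 20·sin21°·1.4 − (½·9.73·3)·2.2 − 5·3.3 = 0 → M_O = 58.64 kN·m.

O_x = -18.67 kN, O_y = 26.76 kN, M_O = 58.64 kN·m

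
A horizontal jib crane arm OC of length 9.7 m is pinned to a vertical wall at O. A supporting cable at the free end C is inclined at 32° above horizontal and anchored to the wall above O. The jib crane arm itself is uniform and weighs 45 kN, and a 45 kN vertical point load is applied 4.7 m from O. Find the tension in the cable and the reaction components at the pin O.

T = 83.61 kN, O_x = 70.90 kN, O_y = 45.70 kN

ΣM about O: T·sin32°·9.7 − 45·4.85 − 45·4.7 = 0 → T = 429.75/(9.7·0.529919) = 83.6055 ≈ 83.61 kN.
ΣF_x = 0: O_x − T·cos32° = 0 → O_x = 83.6055 × 0.848048 = 70.90 kN.
ΣF_y = 0: O_y + T·sin32° − 45 − 45 = 0 → O_y = 90 − 83.6055 × 0.529919 = 45.70 kN.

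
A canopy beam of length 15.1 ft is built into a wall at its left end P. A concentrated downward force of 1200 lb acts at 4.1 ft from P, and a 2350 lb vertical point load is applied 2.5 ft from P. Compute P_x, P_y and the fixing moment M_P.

ΣF_x = 0: P_x = 0.
ΣF_y = 0: P_y − 1200 − 2350 = 0 → P_y = 3550 lb.
ΣM about P: M_P − 1200·4.1 − 2350·2.5 = 0 → M_P = 10800 lb·ft.

P_x = 0, P_y = 3550 lb, M_P = 10800 lb·ft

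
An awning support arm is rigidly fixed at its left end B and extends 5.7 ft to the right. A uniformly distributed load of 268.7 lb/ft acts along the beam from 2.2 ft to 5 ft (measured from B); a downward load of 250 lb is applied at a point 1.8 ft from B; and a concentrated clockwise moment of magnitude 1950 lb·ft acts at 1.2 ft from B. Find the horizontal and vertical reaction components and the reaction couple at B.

B_x = 0, B_y = 1002 lb, M_B = 5108 lb·ft

Resultant of the distributed load: 268.7 × 2.8 = 752.36 lb at 3.6 ft from B.
ΣF_x = 0: B_x = 0.
ΣF_y = 0: B_y − 268.7·2.8 − 250 = 0 → B_y = 1002 lb.
ΣM about B: M_B − (268.7·2.8)·3.6 − 250·1.8 − 1950 = 0 → M_B = 5108 lb·ft.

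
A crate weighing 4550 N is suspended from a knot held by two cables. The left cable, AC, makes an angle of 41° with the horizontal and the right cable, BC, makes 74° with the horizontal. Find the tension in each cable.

T_AC = 1384 N, T_BC = 3789 N

ΣF_x = 0: −T_AC·cos41° + T_BC·cos74° = 0 → T_BC = 2.73805·T_AC.
ΣF_y = 0: T_AC·sin41° + T_BC·sin74° = 4550.
Substitute: T_AC·(0.656059 + 2.73805·0.961262) = 4550 → T_AC = 1383.8 ≈ 1384 N.
Then T_BC = 2.73805 × 1383.8 = 3789 N.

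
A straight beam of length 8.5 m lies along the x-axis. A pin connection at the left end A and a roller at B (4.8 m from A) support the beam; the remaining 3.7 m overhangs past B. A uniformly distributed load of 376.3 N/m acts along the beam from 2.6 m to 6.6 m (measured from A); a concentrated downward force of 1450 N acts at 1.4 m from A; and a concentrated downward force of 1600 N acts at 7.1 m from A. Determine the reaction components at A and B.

A_x = 0, A_y = 323.1 N, B_y = 4232 N

Resultant of the distributed load: 376.3 × 4 = 1505.2 N at 4.6 m from A.
ΣM about A: B_y·4.8 − (376.3·4)·4.6 − 1450·1.4 − 1600·7.1 = 0 → B_y = 20313.92/4.8 = 4232.07 ≈ 4232 N.
ΣF_y = 0: A_y + 4232.07 − 376.3·4 − 1450 − 1600 = 0 → A_y = 323.1 N.
ΣF_x = 0: no horizontal applied forces, so A_x = 0.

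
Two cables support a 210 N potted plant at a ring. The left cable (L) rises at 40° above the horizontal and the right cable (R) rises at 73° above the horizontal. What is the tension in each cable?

T_L = 66.70 N, T_R = 174.8 N

ΣF_x = 0: −T_L·cos40° + T_R·cos73° = 0 → T_R = 2.6201·T_L.
ΣF_y = 0: T_L·sin40° + T_R·sin73° = 210.
Substitute: T_L·(0.642788 + 2.6201·0.956305) = 210 → T_L = 66.7005 ≈ 66.70 N.
Then T_R = 2.6201 × 66.7005 = 174.8 N.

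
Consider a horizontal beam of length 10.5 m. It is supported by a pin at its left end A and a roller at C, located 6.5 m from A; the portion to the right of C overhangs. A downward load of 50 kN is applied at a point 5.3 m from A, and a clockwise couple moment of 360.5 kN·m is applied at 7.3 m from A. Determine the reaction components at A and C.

A_x = 0, A_y = -46.23 kN, C_y = 96.23 kN

ΣM about A: C_y·6.5 − 50·5.3 − 360.5 = 0 → C_y = 625.5/6.5 = 96.2308 ≈ 96.23 kN.
ΣF_y = 0: A_y + 96.2308 − 50 = 0 → A_y = -46.23 kN.
ΣF_x = 0: no horizontal applied forces, so A_x = 0.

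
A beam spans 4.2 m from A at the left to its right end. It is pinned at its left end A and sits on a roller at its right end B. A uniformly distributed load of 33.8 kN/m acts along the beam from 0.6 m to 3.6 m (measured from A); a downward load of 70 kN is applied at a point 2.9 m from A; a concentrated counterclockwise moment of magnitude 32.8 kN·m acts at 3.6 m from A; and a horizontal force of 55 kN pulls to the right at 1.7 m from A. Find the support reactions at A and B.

Resultant of the distributed load: 33.8 × 3 = 101.4 kN at 2.1 m from A.
Moments about A: B_y·4.2 − (33.8·3)·2.1 − 70·2.9 + 32.8 = 0 → B_y = 383.14/4.2 = 91.2238 ≈ 91.22 kN.
ΣF_y = 0: A_y + 91.2238 − 33.8·3 − 70 = 0 → A_y = 80.18 kN.
ΣF_x = 0: A_x + 55 = 0 → A_x = -55.00 kN.

A_x = -55.00 kN, A_y = 80.18 kN, B_y = 91.22 kN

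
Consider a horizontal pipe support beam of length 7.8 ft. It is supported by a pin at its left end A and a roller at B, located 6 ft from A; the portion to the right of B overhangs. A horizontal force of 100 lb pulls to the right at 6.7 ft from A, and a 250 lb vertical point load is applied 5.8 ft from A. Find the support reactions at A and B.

A_x = -100.0 lb, A_y = 8.333 lb, B_y = 241.7 lb

Taking moments about A: B_y·6 − 250·5.8 = 0 → B_y = 1450/6 = 241.667 ≈ 241.7 lb.
ΣF_y = 0: A_y + 241.667 − 250 = 0 → A_y = 8.333 lb.
ΣF_x = 0: A_x + 100 = 0 → A_x = -100.0 lb.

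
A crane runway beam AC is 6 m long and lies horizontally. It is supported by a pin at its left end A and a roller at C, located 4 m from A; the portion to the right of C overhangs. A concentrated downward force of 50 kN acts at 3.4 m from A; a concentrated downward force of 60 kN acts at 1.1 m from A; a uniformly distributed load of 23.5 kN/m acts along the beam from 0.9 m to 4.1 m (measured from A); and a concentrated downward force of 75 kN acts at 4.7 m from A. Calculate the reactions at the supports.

A_x = 0, A_y = 66.07 kN, C_y = 194.1 kN

Resultant of the distributed load: 23.5 × 3.2 = 75.2 kN at 2.5 m from A.
Moments about A: C_y·4 − 50·3.4 − 60·1.1 − (23.5·3.2)·2.5 − 75·4.7 = 0 → C_y = 776.5/4 = 194.125 ≈ 194.1 kN.
ΣF_y = 0: A_y + 194.125 − 50 − 60 − 23.5·3.2 − 75 = 0 → A_y = 66.07 kN.
ΣF_x = 0: no horizontal applied forces, so A_x = 0.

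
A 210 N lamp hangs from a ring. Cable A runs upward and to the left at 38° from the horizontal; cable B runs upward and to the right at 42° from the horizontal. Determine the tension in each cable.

T_A = 158.5 N, T_B = 168.0 N

ΣF_x = 0: −T_A·cos38° + T_B·cos42° = 0 → T_B = 1.06037·T_A.
ΣF_y = 0: T_A·sin38° + T_B·sin42° = 210.
Substitute: T_A·(0.615661 + 1.06037·0.669131) = 210 → T_A = 158.468 ≈ 158.5 N.
Then T_B = 1.06037 × 158.468 = 168.0 N.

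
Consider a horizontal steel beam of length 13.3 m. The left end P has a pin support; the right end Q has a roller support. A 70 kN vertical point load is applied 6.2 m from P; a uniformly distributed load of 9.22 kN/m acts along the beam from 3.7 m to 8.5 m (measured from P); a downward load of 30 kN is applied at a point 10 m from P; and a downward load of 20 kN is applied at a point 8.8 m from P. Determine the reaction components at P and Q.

Resultant of the distributed load: 9.22 × 4.8 = 44.256 kN at 6.1 m from P.
ΣM about P: Q_y·13.3 − 70·6.2 − (9.22·4.8)·6.1 − 30·10 − 20·8.8 = 0 → Q_y = 1179.9616/13.3 = 88.7189 ≈ 88.72 kN.
ΣF_y = 0: P_y + 88.7189 − 70 − 9.22·4.8 − 30 − 20 = 0 → P_y = 75.54 kN.
ΣF_x = 0: no horizontal applied forces, so P_x = 0.

P_x = 0, P_y = 75.54 kN, Q_y = 88.72 kN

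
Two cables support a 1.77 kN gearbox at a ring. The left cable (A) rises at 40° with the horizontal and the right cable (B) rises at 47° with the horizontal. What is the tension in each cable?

T_A = 1.209 kN, T_B = 1.358 kN

ΣF_x = 0: −T_A·cos40° + T_B·cos47° = 0 → T_B = 1.12324·T_A.
ΣF_y = 0: T_A·sin40° + T_B·sin47° = 1.77.
Substitute: T_A·(0.642788 + 1.12324·0.731354) = 1.77 → T_A = 1.20879 ≈ 1.209 kN.
Then T_B = 1.12324 × 1.20879 = 1.358 kN.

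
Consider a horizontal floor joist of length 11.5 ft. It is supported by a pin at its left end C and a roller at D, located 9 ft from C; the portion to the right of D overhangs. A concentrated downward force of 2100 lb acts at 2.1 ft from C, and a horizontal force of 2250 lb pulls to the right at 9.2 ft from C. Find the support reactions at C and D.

Taking moments about C: D_y·9 − 2100·2.1 = 0 → D_y = 4410/9 = 490.0 lb.
ΣF_y = 0: C_y + 490 − 2100 = 0 → C_y = 1610 lb.
ΣF_x = 0: C_x + 2250 = 0 → C_x = -2250 lb.

C_x = -2250 lb, C_y = 1610 lb, D_y = 490.0 lb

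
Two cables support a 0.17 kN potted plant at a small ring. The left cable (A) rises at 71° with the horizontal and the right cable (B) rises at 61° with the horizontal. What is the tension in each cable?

ΣF_x = 0: −T_A·cos71° + T_B·cos61° = 0 → T_B = 0.671538·T_A.
ΣF_y = 0: T_A·sin71° + T_B·sin61° = 0.17.
Substitute: T_A·(0.945519 + 0.671538·0.87462) = 0.17 → T_A = 0.110904 ≈ 0.1109 kN.
Then T_B = 0.671538 × 0.110904 = 0.07448 kN.

T_A = 0.1109 kN, T_B = 0.07448 kN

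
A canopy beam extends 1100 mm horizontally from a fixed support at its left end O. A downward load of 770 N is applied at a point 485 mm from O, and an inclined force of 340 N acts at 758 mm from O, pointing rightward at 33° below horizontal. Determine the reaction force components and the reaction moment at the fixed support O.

O_x = -285.1 N, O_y = 955.2 N, M_O = 513800 N·mm

ΣF_x = 0: O_x + 340·cos33° = 0 → O_x = -285.1 N.
ΣF_y = 0: O_y − 770 − 340·sin33° = 0 → O_y = 955.2 N.
ΣM about O: M_O − 770·485 − 340·sin33°·758 = 0 → M_O = 513800 N·mm.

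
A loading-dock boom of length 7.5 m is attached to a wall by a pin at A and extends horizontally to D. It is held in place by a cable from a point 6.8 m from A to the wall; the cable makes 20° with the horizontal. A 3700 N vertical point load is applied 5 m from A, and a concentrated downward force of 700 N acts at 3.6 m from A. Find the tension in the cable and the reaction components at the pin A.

ΣM about A: T·sin20°·6.8 − 3700·5 − 700·3.6 = 0 → T = 21020/(6.8·0.34202) = 9038 N.
ΣF_x = 0: A_x − T·cos20° = 0 → A_x = 9038 × 0.939693 = 8493 N.
ΣF_y = 0: A_y + T·sin20° − 3700 − 700 = 0 → A_y = 4400 − 9038 × 0.34202 = 1309 N.

T = 9038 N, A_x = 8493 N, A_y = 1309 N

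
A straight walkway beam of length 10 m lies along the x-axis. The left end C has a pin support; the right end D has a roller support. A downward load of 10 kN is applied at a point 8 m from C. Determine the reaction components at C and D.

ΣM about C: D_y·10 − 10·8 = 0 → D_y = 80/10 = 8.000 kN.
ΣF_y = 0: C_y + 8 − 10 = 0 → C_y = 2.000 kN.
ΣF_x = 0: no horizontal applied forces, so C_x = 0.

C_x = 0, C_y = 2.000 kN, D_y = 8.000 kN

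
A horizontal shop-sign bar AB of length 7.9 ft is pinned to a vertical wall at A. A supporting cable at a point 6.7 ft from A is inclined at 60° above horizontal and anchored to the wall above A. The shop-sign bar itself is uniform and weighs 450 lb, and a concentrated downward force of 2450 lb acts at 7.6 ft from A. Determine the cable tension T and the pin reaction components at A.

ΣM about A: T·sin60°·6.7 − 450·3.95 − 2450·7.6 = 0 → T = 20397.5/(6.7·0.866025) = 3515.38 ≈ 3515 lb.
ΣF_x = 0: A_x − T·cos60° = 0 → A_x = 3515.38 × 0.5 = 1758 lb.
ΣF_y = 0: A_y + T·sin60° − 450 − 2450 = 0 → A_y = 2900 − 3515.38 × 0.866025 = -144.4 lb.

T = 3515 lb, A_x = 1758 lb, A_y = -144.4 lb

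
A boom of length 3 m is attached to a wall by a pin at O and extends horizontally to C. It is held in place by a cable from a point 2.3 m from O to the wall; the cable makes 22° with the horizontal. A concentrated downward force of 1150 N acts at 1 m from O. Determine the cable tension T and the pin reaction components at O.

T = 1335 N, O_x = 1238 N, O_y = 650.0 N

ΣM about O: T·sin22°·2.3 − 1150·1 = 0 → T = 1150/(2.3·0.374607) = 1334.73 ≈ 1335 N.
ΣF_x = 0: O_x − T·cos22° = 0 → O_x = 1334.73 × 0.927184 = 1238 N.
ΣF_y = 0: O_y + T·sin22° − 1150 = 0 → O_y = 1150 − 1334.73 × 0.374607 = 650.0 N.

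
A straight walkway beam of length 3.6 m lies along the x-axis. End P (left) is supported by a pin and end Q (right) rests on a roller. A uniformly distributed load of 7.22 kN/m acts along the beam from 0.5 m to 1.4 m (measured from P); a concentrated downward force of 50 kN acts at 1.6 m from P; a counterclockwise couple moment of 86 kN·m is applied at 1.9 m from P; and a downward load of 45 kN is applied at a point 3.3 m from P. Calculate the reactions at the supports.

Resultant of the distributed load: 7.22 × 0.9 = 6.498 kN at 0.95 m from P.
Moments about P: Q_y·3.6 − (7.22·0.9)·0.95 − 50·1.6 + 86 − 45·3.3 = 0 → Q_y = 148.6731/3.6 = 41.2981 ≈ 41.30 kN.
ΣF_y = 0: P_y + 41.2981 − 7.22·0.9 − 50 − 45 = 0 → P_y = 60.20 kN.
ΣF_x = 0: no horizontal applied forces, so P_x = 0.

P_x = 0, P_y = 60.20 kN, Q_y = 41.30 kN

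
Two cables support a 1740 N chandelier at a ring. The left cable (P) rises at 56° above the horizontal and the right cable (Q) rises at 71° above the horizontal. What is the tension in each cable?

T_P = 709.3 N, T_Q = 1218 N

ΣF_x = 0: −T_P·cos56° + T_Q·cos71° = 0 → T_Q = 1.71759·T_P.
ΣF_y = 0: T_P·sin56° + T_Q·sin71° = 1740.
Substitute: T_P·(0.829038 + 1.71759·0.945519) = 1740 → T_P = 709.32 ≈ 709.3 N.
Then T_Q = 1.71759 × 709.32 = 1218 N.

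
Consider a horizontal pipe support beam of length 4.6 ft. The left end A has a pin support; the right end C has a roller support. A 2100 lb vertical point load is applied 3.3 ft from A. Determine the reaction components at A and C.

A_x = 0, A_y = 593.5 lb, C_y = 1507 lb

Moments about A: C_y·4.6 − 2100·3.3 = 0 → C_y = 6930/4.6 = 1506.52 ≈ 1507 lb.
ΣF_y = 0: A_y + 1506.52 − 2100 = 0 → A_y = 593.5 lb.
ΣF_x = 0: no horizontal applied forces, so A_x = 0.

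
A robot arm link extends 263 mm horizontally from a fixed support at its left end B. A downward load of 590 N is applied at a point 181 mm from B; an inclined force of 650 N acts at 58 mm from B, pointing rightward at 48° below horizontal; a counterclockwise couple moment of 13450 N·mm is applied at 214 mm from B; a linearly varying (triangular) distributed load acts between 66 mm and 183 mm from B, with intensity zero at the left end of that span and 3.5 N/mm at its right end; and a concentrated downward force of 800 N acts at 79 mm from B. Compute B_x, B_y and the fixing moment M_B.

Resultant of the triangular load: ½ × 3.5 × 117 = 204.75 N, acting at 144 mm from B (one-third of the span from the peak).
ΣF_x = 0: B_x + 650·cos48° = 0 → B_x = -434.9 N.
ΣF_y = 0: B_y − 590 − 650·sin48° − ½·3.5·117 − 800 = 0 → B_y = 2078 N.
ΣM about B: M_B − 590·181 − 650·sin48°·58 + 13450 − (½·3.5·117)·144 − 800·79 = 0 → M_B = 214000 N·mm.

B_x = -434.9 N, B_y = 2078 N, M_B = 214000 N·mm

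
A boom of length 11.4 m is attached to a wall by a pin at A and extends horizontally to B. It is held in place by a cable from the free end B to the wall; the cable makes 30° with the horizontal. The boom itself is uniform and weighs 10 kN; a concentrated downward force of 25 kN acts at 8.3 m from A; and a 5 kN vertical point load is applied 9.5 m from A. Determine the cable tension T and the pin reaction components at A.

T = 54.74 kN, A_x = 47.40 kN, A_y = 12.63 kN

ΣM about A: T·sin30°·11.4 − 10·5.7 − 25·8.3 − 5·9.5 = 0 → T = 312/(11.4·0.5) = 54.7368 ≈ 54.74 kN.
ΣF_x = 0: A_x − T·cos30° = 0 → A_x = 54.7368 × 0.866025 = 47.40 kN.
ΣF_y = 0: A_y + T·sin30° − 10 − 25 − 5 = 0 → A_y = 40 − 54.7368 × 0.5 = 12.63 kN.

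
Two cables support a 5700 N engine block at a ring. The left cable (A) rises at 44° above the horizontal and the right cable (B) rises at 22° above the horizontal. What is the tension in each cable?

T_A = 5785 N, T_B = 4488 N

ΣF_x = 0: −T_A·cos44° + T_B·cos22° = 0 → T_B = 0.775833·T_A.
ΣF_y = 0: T_A·sin44° + T_B·sin22° = 5700.
Substitute: T_A·(0.694658 + 0.775833·0.374607) = 5700 → T_A = 5785.1 ≈ 5785 N.
Then T_B = 0.775833 × 5785.1 = 4488 N.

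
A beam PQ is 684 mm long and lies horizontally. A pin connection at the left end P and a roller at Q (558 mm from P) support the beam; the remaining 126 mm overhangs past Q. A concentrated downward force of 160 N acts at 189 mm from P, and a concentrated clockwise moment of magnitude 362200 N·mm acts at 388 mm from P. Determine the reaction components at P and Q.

P_x = 0, P_y = -543.3 N, Q_y = 703.3 N

ΣM about P: Q_y·558 − 160·189 − 362200 = 0 → Q_y = 392440/558 = 703.297 ≈ 703.3 N.
ΣF_y = 0: P_y + 703.297 − 160 = 0 → P_y = -543.3 N.
ΣF_x = 0: no horizontal applied forces, so P_x = 0.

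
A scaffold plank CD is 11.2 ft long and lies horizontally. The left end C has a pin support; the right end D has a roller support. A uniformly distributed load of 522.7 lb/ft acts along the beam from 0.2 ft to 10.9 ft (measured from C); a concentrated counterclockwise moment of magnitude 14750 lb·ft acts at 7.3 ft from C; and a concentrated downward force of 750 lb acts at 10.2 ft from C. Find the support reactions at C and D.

C_x = 0, C_y = 4205 lb, D_y = 2138 lb

Resultant of the distributed load: 522.7 × 10.7 = 5592.89 lb at 5.55 ft from C.
Moments about C: D_y·11.2 − (522.7·10.7)·5.55 + 14750 − 750·10.2 = 0 → D_y = 23940.5395/11.2 = 2137.55 ≈ 2138 lb.
ΣF_y = 0: C_y + 2137.55 − 522.7·10.7 − 750 = 0 → C_y = 4205 lb.
ΣF_x = 0: no horizontal applied forces, so C_x = 0.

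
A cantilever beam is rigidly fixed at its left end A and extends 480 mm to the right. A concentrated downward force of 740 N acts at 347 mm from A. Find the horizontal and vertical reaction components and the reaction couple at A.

A_x = 0, A_y = 740.0 N, M_A = 256800 N·mm

ΣF_x = 0: A_x = 0.
ΣF_y = 0: A_y − 740 = 0 → A_y = 740.0 N.
ΣM about A: M_A − 740·347 = 0 → M_A = 256800 N·mm.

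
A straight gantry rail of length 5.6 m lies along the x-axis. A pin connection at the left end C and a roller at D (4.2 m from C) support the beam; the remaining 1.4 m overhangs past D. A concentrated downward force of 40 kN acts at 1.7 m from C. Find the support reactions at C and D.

ΣM about C: D_y·4.2 − 40·1.7 = 0 → D_y = 68/4.2 = 16.1905 ≈ 16.19 kN.
ΣF_y = 0: C_y + 16.1905 − 40 = 0 → C_y = 23.81 kN.
ΣF_x = 0: no horizontal applied forces, so C_x = 0.

C_x = 0, C_y = 23.81 kN, D_y = 16.19 kN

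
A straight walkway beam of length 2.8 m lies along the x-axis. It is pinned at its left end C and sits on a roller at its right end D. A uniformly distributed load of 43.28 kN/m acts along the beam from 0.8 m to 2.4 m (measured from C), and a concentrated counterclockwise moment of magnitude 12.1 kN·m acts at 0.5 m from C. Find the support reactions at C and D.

C_x = 0, C_y = 34.00 kN, D_y = 35.25 kN

Resultant of the distributed load: 43.28 × 1.6 = 69.248 kN at 1.6 m from C.
Taking moments about C: D_y·2.8 − (43.28·1.6)·1.6 + 12.1 = 0 → D_y = 98.6968/2.8 = 35.2489 ≈ 35.25 kN.
ΣF_y = 0: C_y + 35.2489 − 43.28·1.6 = 0 → C_y = 34.00 kN.
ΣF_x = 0: no horizontal applied forces, so C_x = 0.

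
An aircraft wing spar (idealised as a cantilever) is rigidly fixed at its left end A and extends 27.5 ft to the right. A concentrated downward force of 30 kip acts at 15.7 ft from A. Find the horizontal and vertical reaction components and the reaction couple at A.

A_x = 0, A_y = 30.00 kip, M_A = 471.0 kip·ft

ΣF_x = 0: A_x = 0.
ΣF_y = 0: A_y − 30 = 0 → A_y = 30.00 kip.
ΣM about A: M_A − 30·15.7 = 0 → M_A = 471.0 kip·ft.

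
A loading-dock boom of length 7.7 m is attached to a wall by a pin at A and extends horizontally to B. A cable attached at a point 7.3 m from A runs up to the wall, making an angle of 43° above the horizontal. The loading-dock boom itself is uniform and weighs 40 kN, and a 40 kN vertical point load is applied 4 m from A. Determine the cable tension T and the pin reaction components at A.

ΣM about A: T·sin43°·7.3 − 40·3.85 − 40·4 = 0 → T = 314/(7.3·0.681998) = 63.0701 ≈ 63.07 kN.
ΣF_x = 0: A_x − T·cos43° = 0 → A_x = 63.0701 × 0.731354 = 46.13 kN.
ΣF_y = 0: A_y + T·sin43° − 40 − 40 = 0 → A_y = 80 − 63.0701 × 0.681998 = 36.99 kN.

T = 63.07 kN, A_x = 46.13 kN, A_y = 36.99 kN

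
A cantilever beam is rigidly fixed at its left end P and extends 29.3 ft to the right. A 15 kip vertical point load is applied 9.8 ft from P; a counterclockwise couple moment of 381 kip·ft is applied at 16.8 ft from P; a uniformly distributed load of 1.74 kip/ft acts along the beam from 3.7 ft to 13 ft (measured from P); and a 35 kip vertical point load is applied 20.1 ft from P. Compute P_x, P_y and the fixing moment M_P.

Resultant of the distributed load: 1.74 × 9.3 = 16.182 kip at 8.35 ft from P.
ΣF_x = 0: P_x = 0.
ΣF_y = 0: P_y − 15 − 1.74·9.3 − 35 = 0 → P_y = 66.18 kip.
ΣM about P: M_P − 15·9.8 + 381 − (1.74·9.3)·8.35 − 35·20.1 = 0 → M_P = 604.6 kip·ft.

P_x = 0, P_y = 66.18 kip, M_P = 604.6 kip·ft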